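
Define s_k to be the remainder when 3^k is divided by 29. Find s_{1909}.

We have s_0 = 1, s_1 = 3, s_2 = 9, s_3 = 27, s_4 = 23, s_5 = 11, s_6 = 4, s_7 = 12, s_8 = 7, s_9 = 21, s_{10} = 5, s_{11} = 15, s_{12} = 16, s_{13} = 19, s_{14} = 28, s_{15} = 26, s_{16} = 20, s_{17} = 2, s_{18} = 6, s_{19} = 18, s_{20} = 25, s_{21} = 17, s_{22} = 22, s_{23} = 8, s_{24} = 24, s_{25} = 14, s_{26} = 13, s_{27} = 10, s_{28} = 1.
Since s_{28} = s_0 = 1, the sequence is periodic with period 28.
(1909 - 0) mod 28 = 5, so s_{1909} = s_5 = 11.

11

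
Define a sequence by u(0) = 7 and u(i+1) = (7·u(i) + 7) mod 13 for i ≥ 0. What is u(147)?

5

Listing terms: u(0) = 7; u(1) = 4; u(2) = 9; u(3) = 5; u(4) = 3; u(5) = 2; u(6) = 8; u(7) = 11; u(8) = 6; u(9) = 10; u(10) = 12; u(11) = 0; u(12) = 7.
The sequence repeats with period 12.
So u(147) = u(0 + ((147-0) mod 12)) = u(3) = 5.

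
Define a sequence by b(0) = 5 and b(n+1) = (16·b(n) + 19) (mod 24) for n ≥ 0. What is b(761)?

19

Listing terms: b(0) = 5; b(1) = 3; b(2) = 19; b(3) = 11; b(4) = 3.
Since b(4) = b(1) = 3, the sequence is eventually periodic: after a pre-period of length 1 it cycles with period 3.
For n ≥ 1, b(n) depends only on (n - 1) mod 3. (761 - 1) mod 3 = 1, so b(761) = b(2) = 19.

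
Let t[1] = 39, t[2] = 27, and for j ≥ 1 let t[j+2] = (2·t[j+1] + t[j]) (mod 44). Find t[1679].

9

We have t[1] = 39; t[2] = 27; t[3] = 5; t[4] = 37; t[5] = 35; t[6] = 19; t[7] = 29; t[8] = 33; t[9] = 7; t[10] = 3; t[11] = 13; t[12] = 29; t[13] = 27; t[14] = 39; t[15] = 17; t[16] = 29; t[17] = 31; t[18] = 3; t[19] = 37; t[20] = 33; t[21] = 15; t[22] = 19; t[23] = 9; t[24] = 37; t[25] = 39; t[26] = 27.
The sequence repeats with period 24.
(1679 - 1) mod 24 = 22, so t[1679] = t[23] = 9.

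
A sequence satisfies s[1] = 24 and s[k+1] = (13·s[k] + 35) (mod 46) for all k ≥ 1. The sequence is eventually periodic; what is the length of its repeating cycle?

22

s[1] = 24,  s[2] = 25,  s[3] = 38,  s[4] = 23,  s[5] = 12,  s[6] = 7,  s[7] = 34,  s[8] = 17,  s[9] = 26,  s[10] = 5,  s[11] = 8,  s[12] = 1,  s[13] = 2,  s[14] = 15,  s[15] = 0,  s[16] = 35,  s[17] = 30,  s[18] = 11,  s[19] = 40,  s[20] = 3,  s[21] = 28,  s[22] = 31,  s[23] = 24.
Since s[23] = s[1] = 24, the sequence is periodic with period 22.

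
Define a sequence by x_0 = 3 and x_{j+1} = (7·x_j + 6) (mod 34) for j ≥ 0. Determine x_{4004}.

We have x_0 = 3; x_1 = 27; x_2 = 25; x_3 = 11; x_4 = 15; x_5 = 9; x_6 = 1; x_7 = 13; x_8 = 29; x_9 = 5; x_{10} = 7; x_{11} = 21; x_{12} = 17; x_{13} = 23; x_{14} = 31; x_{15} = 19; x_{16} = 3.
The sequence repeats with period 16.
(4004 - 0) mod 16 = 4, so x_{4004} = x_4 = 15.

15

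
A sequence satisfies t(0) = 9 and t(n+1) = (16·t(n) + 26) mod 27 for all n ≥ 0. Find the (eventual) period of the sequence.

27

t(0) = 9, t(1) = 8, t(2) = 19, t(3) = 6, t(4) = 14, t(5) = 7, t(6) = 3, t(7) = 20, t(8) = 22, t(9) = 0, t(10) = 26, t(11) = 10, t(12) = 24, t(13) = 5, t(14) = 25, t(15) = 21, t(16) = 11, t(17) = 13, t(18) = 18, t(19) = 17, t(20) = 1, t(21) = 15, t(22) = 23, t(23) = 16, t(24) = 12, t(25) = 2, t(26) = 4, t(27) = 9.
The sequence repeats with period 27.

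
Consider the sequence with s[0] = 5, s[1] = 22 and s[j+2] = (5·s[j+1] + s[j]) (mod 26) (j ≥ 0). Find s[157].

22

Computing terms: s[0] = 5; s[1] = 22; s[2] = 11; s[3] = 25; s[4] = 6; s[5] = 3; s[6] = 21; s[7] = 4; s[8] = 15; s[9] = 1; s[10] = 20; s[11] = 23; s[12] = 5; s[13] = 22.
Since (s[12], s[13]) = (s[0], s[1]) = (5, 22) (two consecutive terms determine the rest), the sequence is periodic with period 12.
(157 - 0) mod 12 = 1, so s[157] = s[1] = 22.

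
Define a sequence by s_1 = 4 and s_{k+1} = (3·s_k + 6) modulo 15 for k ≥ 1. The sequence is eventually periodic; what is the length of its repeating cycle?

4

We have s_1 = 4; s_2 = 3; s_3 = 0; s_4 = 6; s_5 = 9; s_6 = 3.
Since s_6 = s_2 = 3, the sequence is eventually periodic: after a pre-period of length 1 it cycles with period 4.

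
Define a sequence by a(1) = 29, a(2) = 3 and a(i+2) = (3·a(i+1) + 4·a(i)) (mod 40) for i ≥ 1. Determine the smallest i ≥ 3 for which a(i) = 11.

6

Listing terms: a(1) = 29,  a(2) = 3,  a(3) = 5,  a(4) = 27,  a(5) = 21,  a(6) = 11,  a(7) = 37,  a(8) = 35,  a(9) = 13,  a(10) = 19,  a(11) = 29,  a(12) = 3.
Since (a(11), a(12)) = (a(1), a(2)) = (29, 3) (two consecutive terms determine the rest), the sequence is periodic with period 10.
The value 11 first appears (with i ≥ 3) at a(6).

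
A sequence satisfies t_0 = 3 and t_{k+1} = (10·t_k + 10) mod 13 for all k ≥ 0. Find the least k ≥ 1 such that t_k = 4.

t_0 = 3; t_1 = 1; t_2 = 7; t_3 = 2; t_4 = 4; t_5 = 11; t_6 = 3.
The sequence repeats with period 6.
The value 4 first appears (with k ≥ 1) at t_4.

4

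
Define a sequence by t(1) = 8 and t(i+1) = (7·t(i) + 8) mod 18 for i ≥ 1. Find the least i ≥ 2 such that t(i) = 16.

Computing terms: t(1) = 8, t(2) = 10, t(3) = 6, t(4) = 14, t(5) = 16, t(6) = 12, t(7) = 2, t(8) = 4, t(9) = 0, t(10) = 8.
Since t(10) = t(1) = 8, the sequence is periodic with period 9.
The value 16 first appears (with i ≥ 2) at t(5).

5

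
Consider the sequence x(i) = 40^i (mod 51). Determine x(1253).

7

x(1) = 40,  x(2) = 19,  x(3) = 46,  x(4) = 4,  x(5) = 7,  x(6) = 25,  x(7) = 31,  x(8) = 16,  x(9) = 28,  x(10) = 49,  x(11) = 22,  x(12) = 13,  x(13) = 10,  x(14) = 43,  x(15) = 37,  x(16) = 1,  x(17) = 40.
Since x(17) = x(1) = 40, the sequence is periodic with period 16.
(1253 - 1) mod 16 = 4, so x(1253) = x(5) = 7.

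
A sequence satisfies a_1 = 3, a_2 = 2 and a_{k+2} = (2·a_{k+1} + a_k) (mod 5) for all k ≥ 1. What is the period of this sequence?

12

a_1 = 3; a_2 = 2; a_3 = 2; a_4 = 1; a_5 = 4; a_6 = 4; a_7 = 2; a_8 = 3; a_9 = 3; a_{10} = 4; a_{11} = 1; a_{12} = 1; a_{13} = 3; a_{14} = 2.
The sequence repeats with period 12.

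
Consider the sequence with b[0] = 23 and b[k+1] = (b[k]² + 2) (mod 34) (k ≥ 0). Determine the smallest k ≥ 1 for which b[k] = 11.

4

Listing terms: b[0] = 23, b[1] = 21, b[2] = 1, b[3] = 3, b[4] = 11, b[5] = 21.
Since b[5] = b[1] = 21, the sequence is eventually periodic: after a pre-period of length 1 it cycles with period 4.
The value 11 first appears (with k ≥ 1) at b[4].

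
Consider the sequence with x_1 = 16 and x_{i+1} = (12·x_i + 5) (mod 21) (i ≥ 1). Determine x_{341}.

14

We have x_1 = 16,  x_2 = 8,  x_3 = 17,  x_4 = 20,  x_5 = 14,  x_6 = 5,  x_7 = 2,  x_8 = 8.
Since x_8 = x_2 = 8, the sequence is eventually periodic: after a pre-period of length 1 it cycles with period 6.
For i ≥ 2, x_i depends only on (i - 2) mod 6. (341 - 2) mod 6 = 3, so x_{341} = x_5 = 14.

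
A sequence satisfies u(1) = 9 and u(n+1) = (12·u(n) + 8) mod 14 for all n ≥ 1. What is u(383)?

Computing terms: u(1) = 9,  u(2) = 4,  u(3) = 0,  u(4) = 8,  u(5) = 6,  u(6) = 10,  u(7) = 2,  u(8) = 4.
Since u(8) = u(2) = 4, the sequence is eventually periodic: after a pre-period of length 1 it cycles with period 6.
For n ≥ 2, u(n) depends only on (n - 2) mod 6. (383 - 2) mod 6 = 3, so u(383) = u(5) = 6.

6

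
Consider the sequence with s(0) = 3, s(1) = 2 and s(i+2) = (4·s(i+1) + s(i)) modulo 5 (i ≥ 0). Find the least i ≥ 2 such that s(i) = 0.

4

s(0) = 3,  s(1) = 2,  s(2) = 1,  s(3) = 1,  s(4) = 0,  s(5) = 1,  s(6) = 4,  s(7) = 2,  s(8) = 2,  s(9) = 0,  s(10) = 2,  s(11) = 3,  s(12) = 4,  s(13) = 4,  s(14) = 0,  s(15) = 4,  s(16) = 1,  s(17) = 3,  s(18) = 3,  s(19) = 0,  s(20) = 3,  s(21) = 2.
The sequence repeats with period 20.
The value 0 first appears (with i ≥ 2) at s(4).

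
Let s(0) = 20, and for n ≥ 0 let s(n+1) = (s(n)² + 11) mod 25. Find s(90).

Computing terms: s(0) = 20; s(1) = 11; s(2) = 7; s(3) = 10; s(4) = 11.
Since s(4) = s(1) = 11, the sequence is eventually periodic: after a pre-period of length 1 it cycles with period 3.
For n ≥ 1, s(n) depends only on (n - 1) mod 3. (90 - 1) mod 3 = 2, so s(90) = s(3) = 10.

10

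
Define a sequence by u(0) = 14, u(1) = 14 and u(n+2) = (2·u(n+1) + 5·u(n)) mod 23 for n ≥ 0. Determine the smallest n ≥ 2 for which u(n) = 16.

Computing terms: u(0) = 14, u(1) = 14, u(2) = 6, u(3) = 13, u(4) = 10, u(5) = 16, u(6) = 13, u(7) = 14, u(8) = 1, u(9) = 3, u(10) = 11, u(11) = 14, u(12) = 14.
The sequence repeats with period 11.
The value 16 first appears (with n ≥ 2) at u(5).

5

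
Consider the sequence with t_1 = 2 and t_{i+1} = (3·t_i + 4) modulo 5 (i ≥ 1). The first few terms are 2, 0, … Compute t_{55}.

4

Computing terms: t_1 = 2,  t_2 = 0,  t_3 = 4,  t_4 = 1,  t_5 = 2.
Since t_5 = t_1 = 2, the sequence is periodic with period 4.
So t_{55} = t_{1 + ((55-1) mod 4)} = t_3 = 4.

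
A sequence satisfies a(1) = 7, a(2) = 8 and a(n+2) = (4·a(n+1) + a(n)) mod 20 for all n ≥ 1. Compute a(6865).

a(1) = 7, a(2) = 8, a(3) = 19, a(4) = 4, a(5) = 15, a(6) = 4, a(7) = 11, a(8) = 8, a(9) = 3, a(10) = 0, a(11) = 3, a(12) = 12, a(13) = 11, a(14) = 16, a(15) = 15, a(16) = 16, a(17) = 19, a(18) = 12, a(19) = 7, a(20) = 0, a(21) = 7, a(22) = 8.
Since (a(21), a(22)) = (a(1), a(2)) = (7, 8) (two consecutive terms determine the rest), the sequence is periodic with period 20.
(6865 - 1) mod 20 = 4, so a(6865) = a(5) = 15.

15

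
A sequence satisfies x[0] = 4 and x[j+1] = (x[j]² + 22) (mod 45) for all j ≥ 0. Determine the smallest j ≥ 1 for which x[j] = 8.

5

Listing terms: x[0] = 4,  x[1] = 38,  x[2] = 26,  x[3] = 23,  x[4] = 11,  x[5] = 8,  x[6] = 41,  x[7] = 38.
Since x[7] = x[1] = 38, the sequence is eventually periodic: after a pre-period of length 1 it cycles with period 6.
The value 8 first appears (with j ≥ 1) at x[5].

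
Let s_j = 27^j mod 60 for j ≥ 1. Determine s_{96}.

21

Computing terms: s_1 = 27,  s_2 = 9,  s_3 = 3,  s_4 = 21,  s_5 = 27.
Since s_5 = s_1 = 27, the sequence is periodic with period 4.
So s_{96} = s_{1 + ((96-1) mod 4)} = s_4 = 21.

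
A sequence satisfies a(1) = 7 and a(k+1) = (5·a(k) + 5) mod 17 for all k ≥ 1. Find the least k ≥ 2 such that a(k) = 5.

Computing terms: a(1) = 7, a(2) = 6, a(3) = 1, a(4) = 10, a(5) = 4, a(6) = 8, a(7) = 11, a(8) = 9, a(9) = 16, a(10) = 0, a(11) = 5, a(12) = 13, a(13) = 2, a(14) = 15, a(15) = 12, a(16) = 14, a(17) = 7.
The sequence repeats with period 16.
The value 5 first appears (with k ≥ 2) at a(11).

11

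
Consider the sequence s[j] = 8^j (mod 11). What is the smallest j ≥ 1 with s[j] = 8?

s[0] = 1, s[1] = 8, s[2] = 9, s[3] = 6, s[4] = 4, s[5] = 10, s[6] = 3, s[7] = 2, s[8] = 5, s[9] = 7, s[10] = 1.
Since s[10] = s[0] = 1, the sequence is periodic with period 10.
The value 8 first appears (with j ≥ 1) at s[1].

1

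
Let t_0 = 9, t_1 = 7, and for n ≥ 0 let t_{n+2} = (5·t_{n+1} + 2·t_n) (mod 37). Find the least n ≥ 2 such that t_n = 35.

We have t_0 = 9,  t_1 = 7,  t_2 = 16,  t_3 = 20,  t_4 = 21,  t_5 = 34,  t_6 = 27,  t_7 = 18,  t_8 = 33,  t_9 = 16,  t_{10} = 35,  t_{11} = 22,  t_{12} = 32,  t_{13} = 19,  t_{14} = 11,  t_{15} = 19,  t_{16} = 6,  t_{17} = 31,  t_{18} = 19,  t_{19} = 9,  t_{20} = 9,  t_{21} = 26,  t_{22} = 0,  t_{23} = 15,  t_{24} = 1,  t_{25} = 35,  t_{26} = 29,  t_{27} = 30,  t_{28} = 23,  t_{29} = 27,  t_{30} = 33,  t_{31} = 34,  t_{32} = 14,  t_{33} = 27,  t_{34} = 15,  t_{35} = 18,  t_{36} = 9,  t_{37} = 7.
The sequence repeats with period 36.
The value 35 first appears (with n ≥ 2) at t_{10}.

10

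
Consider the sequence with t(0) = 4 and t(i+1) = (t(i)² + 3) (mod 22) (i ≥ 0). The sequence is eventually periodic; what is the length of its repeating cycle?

We have t(0) = 4, t(1) = 19, t(2) = 12, t(3) = 15, t(4) = 8, t(5) = 1, t(6) = 4.
Since t(6) = t(0) = 4, the sequence is periodic with period 6.

6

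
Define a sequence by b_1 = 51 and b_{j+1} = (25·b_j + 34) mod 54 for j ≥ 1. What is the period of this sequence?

27

We have b_1 = 51,  b_2 = 13,  b_3 = 35,  b_4 = 45,  b_5 = 25,  b_6 = 11,  b_7 = 39,  b_8 = 37,  b_9 = 41,  b_{10} = 33,  b_{11} = 49,  b_{12} = 17,  b_{13} = 27,  b_{14} = 7,  b_{15} = 47,  b_{16} = 21,  b_{17} = 19,  b_{18} = 23,  b_{19} = 15,  b_{20} = 31,  b_{21} = 53,  b_{22} = 9,  b_{23} = 43,  b_{24} = 29,  b_{25} = 3,  b_{26} = 1,  b_{27} = 5,  b_{28} = 51.
Since b_{28} = b_1 = 51, the sequence is periodic with period 27.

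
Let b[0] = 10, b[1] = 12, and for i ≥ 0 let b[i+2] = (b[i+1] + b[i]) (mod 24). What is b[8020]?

8

We have b[0] = 10, b[1] = 12, b[2] = 22, b[3] = 10, b[4] = 8, b[5] = 18, b[6] = 2, b[7] = 20, b[8] = 22, b[9] = 18, b[10] = 16, b[11] = 10, b[12] = 2, b[13] = 12, b[14] = 14, b[15] = 2, b[16] = 16, b[17] = 18, b[18] = 10, b[19] = 4, b[20] = 14, b[21] = 18, b[22] = 8, b[23] = 2, b[24] = 10, b[25] = 12.
The sequence repeats with period 24.
(8020 - 0) mod 24 = 4, so b[8020] = b[4] = 8.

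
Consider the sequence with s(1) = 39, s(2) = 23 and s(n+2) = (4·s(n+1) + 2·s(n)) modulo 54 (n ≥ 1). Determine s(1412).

Listing terms: s(1) = 39, s(2) = 23, s(3) = 8, s(4) = 24, s(5) = 4, s(6) = 10, s(7) = 48, s(8) = 50, s(9) = 26, s(10) = 42, s(11) = 4, s(12) = 46, s(13) = 30, s(14) = 50, s(15) = 44, s(16) = 6, s(17) = 4, s(18) = 28, s(19) = 12, s(20) = 50, s(21) = 8, s(22) = 24.
Since (s(21), s(22)) = (s(3), s(4)) = (8, 24) (two consecutive terms determine the rest), the sequence is eventually periodic: after a pre-period of length 2 it cycles with period 18.
For n ≥ 3, s(n) depends only on (n - 3) mod 18. (1412 - 3) mod 18 = 5, so s(1412) = s(8) = 50.

50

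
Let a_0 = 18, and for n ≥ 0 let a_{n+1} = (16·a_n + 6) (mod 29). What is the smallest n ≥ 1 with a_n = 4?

We have a_0 = 18, a_1 = 4, a_2 = 12, a_3 = 24, a_4 = 13, a_5 = 11, a_6 = 8, a_7 = 18.
The sequence repeats with period 7.
The value 4 first appears (with n ≥ 1) at a_1.

1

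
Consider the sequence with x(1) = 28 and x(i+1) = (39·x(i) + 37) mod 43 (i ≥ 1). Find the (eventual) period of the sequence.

14

Listing terms: x(1) = 28,  x(2) = 11,  x(3) = 36,  x(4) = 22,  x(5) = 35,  x(6) = 26,  x(7) = 19,  x(8) = 4,  x(9) = 21,  x(10) = 39,  x(11) = 10,  x(12) = 40,  x(13) = 6,  x(14) = 13,  x(15) = 28.
Since x(15) = x(1) = 28, the sequence is periodic with period 14.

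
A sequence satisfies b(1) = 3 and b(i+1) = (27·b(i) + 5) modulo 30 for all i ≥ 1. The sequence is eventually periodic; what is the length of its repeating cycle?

4

We have b(1) = 3, b(2) = 26, b(3) = 17, b(4) = 14, b(5) = 23, b(6) = 26.
Since b(6) = b(2) = 26, the sequence is eventually periodic: after a pre-period of length 1 it cycles with period 4.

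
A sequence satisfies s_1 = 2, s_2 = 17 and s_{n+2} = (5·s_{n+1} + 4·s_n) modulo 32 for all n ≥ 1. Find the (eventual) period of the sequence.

We have s_1 = 2; s_2 = 17; s_3 = 29; s_4 = 21; s_5 = 29; s_6 = 5; s_7 = 13; s_8 = 21; s_9 = 29.
Since (s_8, s_9) = (s_4, s_5) = (21, 29) (two consecutive terms determine the rest), the sequence is eventually periodic: after a pre-period of length 3 it cycles with period 4.

4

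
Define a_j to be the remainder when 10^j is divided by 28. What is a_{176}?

16

Listing terms: a_1 = 10,  a_2 = 16,  a_3 = 20,  a_4 = 4,  a_5 = 12,  a_6 = 8,  a_7 = 24,  a_8 = 16.
Since a_8 = a_2 = 16, the sequence is eventually periodic: after a pre-period of length 1 it cycles with period 6.
For j ≥ 2, a_j depends only on (j - 2) mod 6. (176 - 2) mod 6 = 0, so a_{176} = a_2 = 16.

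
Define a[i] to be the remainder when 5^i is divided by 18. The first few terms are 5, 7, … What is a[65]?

11

Listing terms: a[1] = 5,  a[2] = 7,  a[3] = 17,  a[4] = 13,  a[5] = 11,  a[6] = 1,  a[7] = 5.
Since a[7] = a[1] = 5, the sequence is periodic with period 6.
So a[65] = a[1 + ((65-1) mod 6)] = a[5] = 11.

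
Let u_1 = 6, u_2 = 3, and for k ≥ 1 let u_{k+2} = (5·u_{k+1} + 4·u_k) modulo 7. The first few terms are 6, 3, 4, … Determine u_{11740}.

3

Computing terms: u_1 = 6,  u_2 = 3,  u_3 = 4,  u_4 = 4,  u_5 = 1,  u_6 = 0,  u_7 = 4,  u_8 = 6,  u_9 = 4,  u_{10} = 2,  u_{11} = 5,  u_{12} = 5,  u_{13} = 3,  u_{14} = 0,  u_{15} = 5,  u_{16} = 4,  u_{17} = 5,  u_{18} = 6,  u_{19} = 1,  u_{20} = 1,  u_{21} = 2,  u_{22} = 0,  u_{23} = 1,  u_{24} = 5,  u_{25} = 1,  u_{26} = 4,  u_{27} = 3,  u_{28} = 3,  u_{29} = 6,  u_{30} = 0,  u_{31} = 3,  u_{32} = 1,  u_{33} = 3,  u_{34} = 5,  u_{35} = 2,  u_{36} = 2,  u_{37} = 4,  u_{38} = 0,  u_{39} = 2,  u_{40} = 3,  u_{41} = 2,  u_{42} = 1,  u_{43} = 6,  u_{44} = 6,  u_{45} = 5,  u_{46} = 0,  u_{47} = 6,  u_{48} = 2,  u_{49} = 6,  u_{50} = 3.
The sequence repeats with period 48.
(11740 - 1) mod 48 = 27, so u_{11740} = u_{28} = 3.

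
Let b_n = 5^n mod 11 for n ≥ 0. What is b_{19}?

9

Computing terms: b_0 = 1,  b_1 = 5,  b_2 = 3,  b_3 = 4,  b_4 = 9,  b_5 = 1.
The sequence repeats with period 5.
(19 - 0) mod 5 = 4, so b_{19} = b_4 = 9.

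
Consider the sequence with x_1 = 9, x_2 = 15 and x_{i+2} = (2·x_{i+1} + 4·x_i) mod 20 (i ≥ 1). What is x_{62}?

Computing terms: x_1 = 9,  x_2 = 15,  x_3 = 6,  x_4 = 12,  x_5 = 8,  x_6 = 4,  x_7 = 0,  x_8 = 16,  x_9 = 12,  x_{10} = 8.
Since (x_9, x_{10}) = (x_4, x_5) = (12, 8) (two consecutive terms determine the rest), the sequence is eventually periodic: after a pre-period of length 3 it cycles with period 5.
For i ≥ 4, x_i depends only on (i - 4) mod 5. (62 - 4) mod 5 = 3, so x_{62} = x_7 = 0.

0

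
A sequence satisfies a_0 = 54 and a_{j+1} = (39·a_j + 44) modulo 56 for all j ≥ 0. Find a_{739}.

a_0 = 54, a_1 = 22, a_2 = 6, a_3 = 54.
Since a_3 = a_0 = 54, the sequence is periodic with period 3.
So a_{739} = a_{0 + ((739-0) mod 3)} = a_1 = 22.

22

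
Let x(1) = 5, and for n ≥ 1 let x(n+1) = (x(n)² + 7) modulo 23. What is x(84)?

2

Listing terms: x(1) = 5, x(2) = 9, x(3) = 19, x(4) = 0, x(5) = 7, x(6) = 10, x(7) = 15, x(8) = 2, x(9) = 11, x(10) = 13, x(11) = 15.
Since x(11) = x(7) = 15, the sequence is eventually periodic: after a pre-period of length 6 it cycles with period 4.
For n ≥ 7, x(n) depends only on (n - 7) mod 4. (84 - 7) mod 4 = 1, so x(84) = x(8) = 2.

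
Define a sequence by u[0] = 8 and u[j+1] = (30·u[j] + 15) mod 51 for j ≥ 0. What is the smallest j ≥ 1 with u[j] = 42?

4

Listing terms: u[0] = 8, u[1] = 0, u[2] = 15, u[3] = 6, u[4] = 42, u[5] = 0.
Since u[5] = u[1] = 0, the sequence is eventually periodic: after a pre-period of length 1 it cycles with period 4.
The value 42 first appears (with j ≥ 1) at u[4].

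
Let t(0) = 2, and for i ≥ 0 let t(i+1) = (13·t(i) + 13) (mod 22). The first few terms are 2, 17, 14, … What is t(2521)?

Listing terms: t(0) = 2,  t(1) = 17,  t(2) = 14,  t(3) = 19,  t(4) = 18,  t(5) = 5,  t(6) = 12,  t(7) = 15,  t(8) = 10,  t(9) = 11,  t(10) = 2.
Since t(10) = t(0) = 2, the sequence is periodic with period 10.
(2521 - 0) mod 10 = 1, so t(2521) = t(1) = 17.

17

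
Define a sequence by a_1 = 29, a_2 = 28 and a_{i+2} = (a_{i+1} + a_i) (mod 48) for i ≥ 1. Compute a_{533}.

We have a_1 = 29; a_2 = 28; a_3 = 9; a_4 = 37; a_5 = 46; a_6 = 35; a_7 = 33; a_8 = 20; a_9 = 5; a_{10} = 25; a_{11} = 30; a_{12} = 7; a_{13} = 37; a_{14} = 44; a_{15} = 33; a_{16} = 29; a_{17} = 14; a_{18} = 43; a_{19} = 9; a_{20} = 4; a_{21} = 13; a_{22} = 17; a_{23} = 30; a_{24} = 47; a_{25} = 29; a_{26} = 28.
The sequence repeats with period 24.
So a_{533} = a_{1 + ((533-1) mod 24)} = a_5 = 46.

46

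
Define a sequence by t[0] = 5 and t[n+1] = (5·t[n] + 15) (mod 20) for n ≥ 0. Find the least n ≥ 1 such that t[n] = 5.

t[0] = 5, t[1] = 0, t[2] = 15, t[3] = 10, t[4] = 5.
The sequence repeats with period 4.
The value 5 next appears (with n ≥ 1) at t[4].

4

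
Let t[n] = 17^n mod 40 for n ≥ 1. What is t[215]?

We have t[1] = 17,  t[2] = 9,  t[3] = 33,  t[4] = 1,  t[5] = 17.
Since t[5] = t[1] = 17, the sequence is periodic with period 4.
So t[215] = t[1 + ((215-1) mod 4)] = t[3] = 33.

33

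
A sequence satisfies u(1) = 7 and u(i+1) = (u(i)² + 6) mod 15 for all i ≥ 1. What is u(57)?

1

Listing terms: u(1) = 7, u(2) = 10, u(3) = 1, u(4) = 7.
Since u(4) = u(1) = 7, the sequence is periodic with period 3.
So u(57) = u(1 + ((57-1) mod 3)) = u(3) = 1.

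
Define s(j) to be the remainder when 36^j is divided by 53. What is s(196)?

s(0) = 1,  s(1) = 36,  s(2) = 24,  s(3) = 16,  s(4) = 46,  s(5) = 13,  s(6) = 44,  s(7) = 47,  s(8) = 49,  s(9) = 15,  s(10) = 10,  s(11) = 42,  s(12) = 28,  s(13) = 1.
The sequence repeats with period 13.
(196 - 0) mod 13 = 1, so s(196) = s(1) = 36.

36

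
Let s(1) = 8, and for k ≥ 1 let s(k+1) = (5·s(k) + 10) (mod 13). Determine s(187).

Listing terms: s(1) = 8, s(2) = 11, s(3) = 0, s(4) = 10, s(5) = 8.
The sequence repeats with period 4.
(187 - 1) mod 4 = 2, so s(187) = s(3) = 0.

0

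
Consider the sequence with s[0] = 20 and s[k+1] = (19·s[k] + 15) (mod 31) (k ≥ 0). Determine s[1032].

5

We have s[0] = 20; s[1] = 23; s[2] = 18; s[3] = 16; s[4] = 9; s[5] = 0; s[6] = 15; s[7] = 21; s[8] = 11; s[9] = 7; s[10] = 24; s[11] = 6; s[12] = 5; s[13] = 17; s[14] = 28; s[15] = 20.
The sequence repeats with period 15.
So s[1032] = s[0 + ((1032-0) mod 15)] = s[12] = 5.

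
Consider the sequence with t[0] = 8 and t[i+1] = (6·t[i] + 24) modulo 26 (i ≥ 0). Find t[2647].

12

We have t[0] = 8,  t[1] = 20,  t[2] = 14,  t[3] = 4,  t[4] = 22,  t[5] = 0,  t[6] = 24,  t[7] = 12,  t[8] = 18,  t[9] = 2,  t[10] = 10,  t[11] = 6,  t[12] = 8.
The sequence repeats with period 12.
So t[2647] = t[0 + ((2647-0) mod 12)] = t[7] = 12.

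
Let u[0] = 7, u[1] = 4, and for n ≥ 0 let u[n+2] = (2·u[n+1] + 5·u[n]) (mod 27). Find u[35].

25

Computing terms: u[0] = 7, u[1] = 4, u[2] = 16, u[3] = 25, u[4] = 22, u[5] = 7, u[6] = 16, u[7] = 13, u[8] = 25, u[9] = 7, u[10] = 4.
Since (u[9], u[10]) = (u[0], u[1]) = (7, 4) (two consecutive terms determine the rest), the sequence is periodic with period 9.
(35 - 0) mod 9 = 8, so u[35] = u[8] = 25.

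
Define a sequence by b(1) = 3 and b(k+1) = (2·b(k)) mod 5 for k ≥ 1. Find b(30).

1

Computing terms: b(1) = 3, b(2) = 1, b(3) = 2, b(4) = 4, b(5) = 3.
The sequence repeats with period 4.
So b(30) = b(1 + ((30-1) mod 4)) = b(2) = 1.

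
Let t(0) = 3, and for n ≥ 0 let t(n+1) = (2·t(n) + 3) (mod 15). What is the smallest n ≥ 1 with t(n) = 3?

4

Listing terms: t(0) = 3,  t(1) = 9,  t(2) = 6,  t(3) = 0,  t(4) = 3.
The sequence repeats with period 4.
The value 3 next appears (with n ≥ 1) at t(4).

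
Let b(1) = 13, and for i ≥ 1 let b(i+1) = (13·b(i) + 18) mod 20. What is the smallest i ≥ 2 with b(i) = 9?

We have b(1) = 13, b(2) = 7, b(3) = 9, b(4) = 15, b(5) = 13.
The sequence repeats with period 4.
The value 9 first appears (with i ≥ 2) at b(3).

3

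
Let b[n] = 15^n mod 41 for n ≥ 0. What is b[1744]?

We have b[0] = 1; b[1] = 15; b[2] = 20; b[3] = 13; b[4] = 31; b[5] = 14; b[6] = 5; b[7] = 34; b[8] = 18; b[9] = 24; b[10] = 32; b[11] = 29; b[12] = 25; b[13] = 6; b[14] = 8; b[15] = 38; b[16] = 37; b[17] = 22; b[18] = 2; b[19] = 30; b[20] = 40; b[21] = 26; b[22] = 21; b[23] = 28; b[24] = 10; b[25] = 27; b[26] = 36; b[27] = 7; b[28] = 23; b[29] = 17; b[30] = 9; b[31] = 12; b[32] = 16; b[33] = 35; b[34] = 33; b[35] = 3; b[36] = 4; b[37] = 19; b[38] = 39; b[39] = 11; b[40] = 1.
The sequence repeats with period 40.
(1744 - 0) mod 40 = 24, so b[1744] = b[24] = 10.

10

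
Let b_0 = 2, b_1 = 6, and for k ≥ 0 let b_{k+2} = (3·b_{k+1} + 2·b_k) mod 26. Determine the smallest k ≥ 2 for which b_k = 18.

4

We have b_0 = 2; b_1 = 6; b_2 = 22; b_3 = 0; b_4 = 18; b_5 = 2; b_6 = 16; b_7 = 0; b_8 = 6; b_9 = 18; b_{10} = 14; b_{11} = 0; b_{12} = 2; b_{13} = 6.
Since (b_{12}, b_{13}) = (b_0, b_1) = (2, 6) (two consecutive terms determine the rest), the sequence is periodic with period 12.
The value 18 first appears (with k ≥ 2) at b_4.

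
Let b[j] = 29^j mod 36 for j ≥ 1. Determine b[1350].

Computing terms: b[1] = 29, b[2] = 13, b[3] = 17, b[4] = 25, b[5] = 5, b[6] = 1, b[7] = 29.
Since b[7] = b[1] = 29, the sequence is periodic with period 6.
So b[1350] = b[1 + ((1350-1) mod 6)] = b[6] = 1.

1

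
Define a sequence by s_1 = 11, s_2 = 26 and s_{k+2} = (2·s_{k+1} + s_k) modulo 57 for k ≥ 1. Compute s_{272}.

Computing terms: s_1 = 11,  s_2 = 26,  s_3 = 6,  s_4 = 38,  s_5 = 25,  s_6 = 31,  s_7 = 30,  s_8 = 34,  s_9 = 41,  s_{10} = 2,  s_{11} = 45,  s_{12} = 35,  s_{13} = 1,  s_{14} = 37,  s_{15} = 18,  s_{16} = 16,  s_{17} = 50,  s_{18} = 2,  s_{19} = 54,  s_{20} = 53,  s_{21} = 46,  s_{22} = 31,  s_{23} = 51,  s_{24} = 19,  s_{25} = 32,  s_{26} = 26,  s_{27} = 27,  s_{28} = 23,  s_{29} = 16,  s_{30} = 55,  s_{31} = 12,  s_{32} = 22,  s_{33} = 56,  s_{34} = 20,  s_{35} = 39,  s_{36} = 41,  s_{37} = 7,  s_{38} = 55,  s_{39} = 3,  s_{40} = 4,  s_{41} = 11,  s_{42} = 26.
Since (s_{41}, s_{42}) = (s_1, s_2) = (11, 26) (two consecutive terms determine the rest), the sequence is periodic with period 40.
So s_{272} = s_{1 + ((272-1) mod 40)} = s_{32} = 22.

22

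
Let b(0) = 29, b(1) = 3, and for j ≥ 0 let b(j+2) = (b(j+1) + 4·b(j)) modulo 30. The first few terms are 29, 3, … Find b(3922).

b(0) = 29; b(1) = 3; b(2) = 29; b(3) = 11; b(4) = 7; b(5) = 21; b(6) = 19; b(7) = 13; b(8) = 29; b(9) = 21; b(10) = 17; b(11) = 11; b(12) = 19; b(13) = 3; b(14) = 19; b(15) = 1; b(16) = 17; b(17) = 21; b(18) = 29; b(19) = 23; b(20) = 19; b(21) = 21; b(22) = 7; b(23) = 1; b(24) = 29; b(25) = 3.
The sequence repeats with period 24.
(3922 - 0) mod 24 = 10, so b(3922) = b(10) = 17.

17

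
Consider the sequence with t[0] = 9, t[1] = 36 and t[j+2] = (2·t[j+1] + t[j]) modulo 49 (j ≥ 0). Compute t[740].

t[0] = 9, t[1] = 36, t[2] = 32, t[3] = 2, t[4] = 36, t[5] = 25, t[6] = 37, t[7] = 1, t[8] = 39, t[9] = 30, t[10] = 1, t[11] = 32, t[12] = 16, t[13] = 15, t[14] = 46, t[15] = 9, t[16] = 15, t[17] = 39, t[18] = 44, t[19] = 29, t[20] = 4, t[21] = 37, t[22] = 29, t[23] = 46, t[24] = 23, t[25] = 43, t[26] = 11, t[27] = 16, t[28] = 43, t[29] = 4, t[30] = 2, t[31] = 8, t[32] = 18, t[33] = 44, t[34] = 8, t[35] = 11, t[36] = 30, t[37] = 22, t[38] = 25, t[39] = 23, t[40] = 22, t[41] = 18, t[42] = 9, t[43] = 36.
The sequence repeats with period 42.
So t[740] = t[0 + ((740-0) mod 42)] = t[26] = 11.

11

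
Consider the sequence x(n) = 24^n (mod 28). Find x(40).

Listing terms: x(0) = 1; x(1) = 24; x(2) = 16; x(3) = 20; x(4) = 4; x(5) = 12; x(6) = 8; x(7) = 24.
Since x(7) = x(1) = 24, the sequence is eventually periodic: after a pre-period of length 1 it cycles with period 6.
For n ≥ 1, x(n) depends only on (n - 1) mod 6. (40 - 1) mod 6 = 3, so x(40) = x(4) = 4.

4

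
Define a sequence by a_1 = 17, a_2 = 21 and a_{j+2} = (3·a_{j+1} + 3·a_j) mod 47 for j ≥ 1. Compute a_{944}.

We have a_1 = 17, a_2 = 21, a_3 = 20, a_4 = 29, a_5 = 6, a_6 = 11, a_7 = 4, a_8 = 45, a_9 = 6, a_{10} = 12, a_{11} = 7, a_{12} = 10, a_{13} = 4, a_{14} = 42, a_{15} = 44, a_{16} = 23, a_{17} = 13, a_{18} = 14, a_{19} = 34, a_{20} = 3, a_{21} = 17, a_{22} = 13, a_{23} = 43, a_{24} = 27, a_{25} = 22, a_{26} = 6, a_{27} = 37, a_{28} = 35, a_{29} = 28, a_{30} = 1, a_{31} = 40, a_{32} = 29, a_{33} = 19, a_{34} = 3, a_{35} = 19, a_{36} = 19, a_{37} = 20, a_{38} = 23, a_{39} = 35, a_{40} = 33, a_{41} = 16, a_{42} = 6, a_{43} = 19, a_{44} = 28, a_{45} = 0, a_{46} = 37, a_{47} = 17, a_{48} = 21.
The sequence repeats with period 46.
(944 - 1) mod 46 = 23, so a_{944} = a_{24} = 27.

27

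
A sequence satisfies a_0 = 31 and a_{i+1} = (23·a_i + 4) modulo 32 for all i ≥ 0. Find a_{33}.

13

Computing terms: a_0 = 31, a_1 = 13, a_2 = 15, a_3 = 29, a_4 = 31.
The sequence repeats with period 4.
So a_{33} = a_{0 + ((33-0) mod 4)} = a_1 = 13.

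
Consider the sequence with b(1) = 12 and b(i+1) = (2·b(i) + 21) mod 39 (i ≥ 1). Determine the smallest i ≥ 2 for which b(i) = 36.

b(1) = 12,  b(2) = 6,  b(3) = 33,  b(4) = 9,  b(5) = 0,  b(6) = 21,  b(7) = 24,  b(8) = 30,  b(9) = 3,  b(10) = 27,  b(11) = 36,  b(12) = 15,  b(13) = 12.
Since b(13) = b(1) = 12, the sequence is periodic with period 12.
The value 36 first appears (with i ≥ 2) at b(11).

11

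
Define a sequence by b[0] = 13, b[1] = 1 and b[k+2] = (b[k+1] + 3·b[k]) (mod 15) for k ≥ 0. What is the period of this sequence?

24

Listing terms: b[0] = 13, b[1] = 1, b[2] = 10, b[3] = 13, b[4] = 13, b[5] = 7, b[6] = 1, b[7] = 7, b[8] = 10, b[9] = 1, b[10] = 1, b[11] = 4, b[12] = 7, b[13] = 4, b[14] = 10, b[15] = 7, b[16] = 7, b[17] = 13, b[18] = 4, b[19] = 13, b[20] = 10, b[21] = 4, b[22] = 4, b[23] = 1, b[24] = 13, b[25] = 1.
Since (b[24], b[25]) = (b[0], b[1]) = (13, 1) (two consecutive terms determine the rest), the sequence is periodic with period 24.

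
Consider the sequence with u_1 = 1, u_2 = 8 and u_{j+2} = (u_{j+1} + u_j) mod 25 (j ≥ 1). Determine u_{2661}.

1

We have u_1 = 1, u_2 = 8, u_3 = 9, u_4 = 17, u_5 = 1, u_6 = 18, u_7 = 19, u_8 = 12, u_9 = 6, u_{10} = 18, u_{11} = 24, u_{12} = 17, u_{13} = 16, u_{14} = 8, u_{15} = 24, u_{16} = 7, u_{17} = 6, u_{18} = 13, u_{19} = 19, u_{20} = 7, u_{21} = 1, u_{22} = 8.
The sequence repeats with period 20.
(2661 - 1) mod 20 = 0, so u_{2661} = u_1 = 1.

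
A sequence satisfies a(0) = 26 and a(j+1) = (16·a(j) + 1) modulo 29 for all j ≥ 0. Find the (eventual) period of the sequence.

7

Listing terms: a(0) = 26; a(1) = 11; a(2) = 3; a(3) = 20; a(4) = 2; a(5) = 4; a(6) = 7; a(7) = 26.
Since a(7) = a(0) = 26, the sequence is periodic with period 7.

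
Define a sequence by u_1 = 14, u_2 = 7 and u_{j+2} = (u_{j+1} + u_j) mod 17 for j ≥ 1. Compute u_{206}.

1

Listing terms: u_1 = 14, u_2 = 7, u_3 = 4, u_4 = 11, u_5 = 15, u_6 = 9, u_7 = 7, u_8 = 16, u_9 = 6, u_{10} = 5, u_{11} = 11, u_{12} = 16, u_{13} = 10, u_{14} = 9, u_{15} = 2, u_{16} = 11, u_{17} = 13, u_{18} = 7, u_{19} = 3, u_{20} = 10, u_{21} = 13, u_{22} = 6, u_{23} = 2, u_{24} = 8, u_{25} = 10, u_{26} = 1, u_{27} = 11, u_{28} = 12, u_{29} = 6, u_{30} = 1, u_{31} = 7, u_{32} = 8, u_{33} = 15, u_{34} = 6, u_{35} = 4, u_{36} = 10, u_{37} = 14, u_{38} = 7.
The sequence repeats with period 36.
So u_{206} = u_{1 + ((206-1) mod 36)} = u_{26} = 1.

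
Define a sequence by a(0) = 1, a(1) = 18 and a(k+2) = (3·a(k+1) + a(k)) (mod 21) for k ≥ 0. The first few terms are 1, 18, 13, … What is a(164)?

16

Computing terms: a(0) = 1, a(1) = 18, a(2) = 13, a(3) = 15, a(4) = 16, a(5) = 0, a(6) = 16, a(7) = 6, a(8) = 13, a(9) = 3, a(10) = 1, a(11) = 6, a(12) = 19, a(13) = 0, a(14) = 19, a(15) = 15, a(16) = 1, a(17) = 18.
Since (a(16), a(17)) = (a(0), a(1)) = (1, 18) (two consecutive terms determine the rest), the sequence is periodic with period 16.
(164 - 0) mod 16 = 4, so a(164) = a(4) = 16.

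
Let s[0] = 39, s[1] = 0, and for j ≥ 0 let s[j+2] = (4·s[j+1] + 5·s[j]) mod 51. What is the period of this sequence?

s[0] = 39, s[1] = 0, s[2] = 42, s[3] = 15, s[4] = 15, s[5] = 33, s[6] = 3, s[7] = 24, s[8] = 9, s[9] = 3, s[10] = 6, s[11] = 39, s[12] = 33, s[13] = 21, s[14] = 45, s[15] = 30, s[16] = 39, s[17] = 0.
The sequence repeats with period 16.

16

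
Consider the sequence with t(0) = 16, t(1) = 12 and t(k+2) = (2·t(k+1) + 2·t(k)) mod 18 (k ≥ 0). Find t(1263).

10

t(0) = 16,  t(1) = 12,  t(2) = 2,  t(3) = 10,  t(4) = 6,  t(5) = 14,  t(6) = 4,  t(7) = 0,  t(8) = 8,  t(9) = 16,  t(10) = 12.
Since (t(9), t(10)) = (t(0), t(1)) = (16, 12) (two consecutive terms determine the rest), the sequence is periodic with period 9.
(1263 - 0) mod 9 = 3, so t(1263) = t(3) = 10.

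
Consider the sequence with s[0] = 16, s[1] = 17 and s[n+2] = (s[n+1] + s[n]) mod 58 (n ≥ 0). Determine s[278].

Computing terms: s[0] = 16,  s[1] = 17,  s[2] = 33,  s[3] = 50,  s[4] = 25,  s[5] = 17,  s[6] = 42,  s[7] = 1,  s[8] = 43,  s[9] = 44,  s[10] = 29,  s[11] = 15,  s[12] = 44,  s[13] = 1,  s[14] = 45,  s[15] = 46,  s[16] = 33,  s[17] = 21,  s[18] = 54,  s[19] = 17,  s[20] = 13,  s[21] = 30,  s[22] = 43,  s[23] = 15,  s[24] = 0,  s[25] = 15,  s[26] = 15,  s[27] = 30,  s[28] = 45,  s[29] = 17,  s[30] = 4,  s[31] = 21,  s[32] = 25,  s[33] = 46,  s[34] = 13,  s[35] = 1,  s[36] = 14,  s[37] = 15,  s[38] = 29,  s[39] = 44,  s[40] = 15,  s[41] = 1,  s[42] = 16,  s[43] = 17.
Since (s[42], s[43]) = (s[0], s[1]) = (16, 17) (two consecutive terms determine the rest), the sequence is periodic with period 42.
So s[278] = s[0 + ((278-0) mod 42)] = s[26] = 15.

15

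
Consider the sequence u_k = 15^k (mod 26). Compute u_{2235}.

We have u_0 = 1,  u_1 = 15,  u_2 = 17,  u_3 = 21,  u_4 = 3,  u_5 = 19,  u_6 = 25,  u_7 = 11,  u_8 = 9,  u_9 = 5,  u_{10} = 23,  u_{11} = 7,  u_{12} = 1.
Since u_{12} = u_0 = 1, the sequence is periodic with period 12.
(2235 - 0) mod 12 = 3, so u_{2235} = u_3 = 21.

21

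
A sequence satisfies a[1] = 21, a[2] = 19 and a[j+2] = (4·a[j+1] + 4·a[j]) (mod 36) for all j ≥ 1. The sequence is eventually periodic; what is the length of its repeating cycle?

24

a[1] = 21,  a[2] = 19,  a[3] = 16,  a[4] = 32,  a[5] = 12,  a[6] = 32,  a[7] = 32,  a[8] = 4,  a[9] = 0,  a[10] = 16,  a[11] = 28,  a[12] = 32,  a[13] = 24,  a[14] = 8,  a[15] = 20,  a[16] = 4,  a[17] = 24,  a[18] = 4,  a[19] = 4,  a[20] = 32,  a[21] = 0,  a[22] = 20,  a[23] = 8,  a[24] = 4,  a[25] = 12,  a[26] = 28,  a[27] = 16,  a[28] = 32.
Since (a[27], a[28]) = (a[3], a[4]) = (16, 32) (two consecutive terms determine the rest), the sequence is eventually periodic: after a pre-period of length 2 it cycles with period 24.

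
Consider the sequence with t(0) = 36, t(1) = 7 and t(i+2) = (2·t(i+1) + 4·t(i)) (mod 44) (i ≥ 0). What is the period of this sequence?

10

Computing terms: t(0) = 36; t(1) = 7; t(2) = 26; t(3) = 36; t(4) = 0; t(5) = 12; t(6) = 24; t(7) = 8; t(8) = 24; t(9) = 36; t(10) = 36; t(11) = 40; t(12) = 4; t(13) = 36; t(14) = 0.
Since (t(13), t(14)) = (t(3), t(4)) = (36, 0) (two consecutive terms determine the rest), the sequence is eventually periodic: after a pre-period of length 3 it cycles with period 10.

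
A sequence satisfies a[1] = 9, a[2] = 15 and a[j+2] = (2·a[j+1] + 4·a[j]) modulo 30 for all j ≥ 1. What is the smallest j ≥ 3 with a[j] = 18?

5

Listing terms: a[1] = 9, a[2] = 15, a[3] = 6, a[4] = 12, a[5] = 18, a[6] = 24, a[7] = 0, a[8] = 6, a[9] = 12.
Since (a[8], a[9]) = (a[3], a[4]) = (6, 12) (two consecutive terms determine the rest), the sequence is eventually periodic: after a pre-period of length 2 it cycles with period 5.
The value 18 first appears (with j ≥ 3) at a[5].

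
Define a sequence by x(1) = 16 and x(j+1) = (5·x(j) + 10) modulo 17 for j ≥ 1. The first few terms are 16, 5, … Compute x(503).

Computing terms: x(1) = 16; x(2) = 5; x(3) = 1; x(4) = 15; x(5) = 0; x(6) = 10; x(7) = 9; x(8) = 4; x(9) = 13; x(10) = 7; x(11) = 11; x(12) = 14; x(13) = 12; x(14) = 2; x(15) = 3; x(16) = 8; x(17) = 16.
Since x(17) = x(1) = 16, the sequence is periodic with period 16.
So x(503) = x(1 + ((503-1) mod 16)) = x(7) = 9.

9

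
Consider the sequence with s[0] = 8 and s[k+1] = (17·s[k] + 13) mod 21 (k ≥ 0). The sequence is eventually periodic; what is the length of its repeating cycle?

We have s[0] = 8, s[1] = 2, s[2] = 5, s[3] = 14, s[4] = 20, s[5] = 17, s[6] = 8.
The sequence repeats with period 6.

6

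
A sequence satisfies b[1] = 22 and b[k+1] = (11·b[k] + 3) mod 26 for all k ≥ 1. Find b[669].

Computing terms: b[1] = 22,  b[2] = 11,  b[3] = 20,  b[4] = 15,  b[5] = 12,  b[6] = 5,  b[7] = 6,  b[8] = 17,  b[9] = 8,  b[10] = 13,  b[11] = 16,  b[12] = 23,  b[13] = 22.
The sequence repeats with period 12.
(669 - 1) mod 12 = 8, so b[669] = b[9] = 8.

8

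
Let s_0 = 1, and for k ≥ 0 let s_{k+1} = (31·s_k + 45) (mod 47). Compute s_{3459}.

Computing terms: s_0 = 1; s_1 = 29; s_2 = 4; s_3 = 28; s_4 = 20; s_5 = 7; s_6 = 27; s_7 = 36; s_8 = 33; s_9 = 34; s_{10} = 18; s_{11} = 39; s_{12} = 32; s_{13} = 3; s_{14} = 44; s_{15} = 46; s_{16} = 14; s_{17} = 9; s_{18} = 42; s_{19} = 31; s_{20} = 19; s_{21} = 23; s_{22} = 6; s_{23} = 43; s_{24} = 15; s_{25} = 40; s_{26} = 16; s_{27} = 24; s_{28} = 37; s_{29} = 17; s_{30} = 8; s_{31} = 11; s_{32} = 10; s_{33} = 26; s_{34} = 5; s_{35} = 12; s_{36} = 41; s_{37} = 0; s_{38} = 45; s_{39} = 30; s_{40} = 35; s_{41} = 2; s_{42} = 13; s_{43} = 25; s_{44} = 21; s_{45} = 38; s_{46} = 1.
Since s_{46} = s_0 = 1, the sequence is periodic with period 46.
(3459 - 0) mod 46 = 9, so s_{3459} = s_9 = 34.

34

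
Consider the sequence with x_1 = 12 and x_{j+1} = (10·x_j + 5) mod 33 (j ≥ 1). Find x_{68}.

26

Computing terms: x_1 = 12, x_2 = 26, x_3 = 1, x_4 = 15, x_5 = 23, x_6 = 4, x_7 = 12.
Since x_7 = x_1 = 12, the sequence is periodic with period 6.
(68 - 1) mod 6 = 1, so x_{68} = x_2 = 26.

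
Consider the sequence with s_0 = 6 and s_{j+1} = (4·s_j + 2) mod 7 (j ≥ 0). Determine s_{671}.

s_0 = 6, s_1 = 5, s_2 = 1, s_3 = 6.
Since s_3 = s_0 = 6, the sequence is periodic with period 3.
So s_{671} = s_{0 + ((671-0) mod 3)} = s_2 = 1.

1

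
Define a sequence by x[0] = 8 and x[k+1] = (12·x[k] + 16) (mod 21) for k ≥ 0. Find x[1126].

Listing terms: x[0] = 8; x[1] = 7; x[2] = 16; x[3] = 19; x[4] = 13; x[5] = 4; x[6] = 1; x[7] = 7.
Since x[7] = x[1] = 7, the sequence is eventually periodic: after a pre-period of length 1 it cycles with period 6.
For k ≥ 1, x[k] depends only on (k - 1) mod 6. (1126 - 1) mod 6 = 3, so x[1126] = x[4] = 13.

13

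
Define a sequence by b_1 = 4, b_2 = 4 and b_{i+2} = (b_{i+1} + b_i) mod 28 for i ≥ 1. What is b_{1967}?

4

We have b_1 = 4,  b_2 = 4,  b_3 = 8,  b_4 = 12,  b_5 = 20,  b_6 = 4,  b_7 = 24,  b_8 = 0,  b_9 = 24,  b_{10} = 24,  b_{11} = 20,  b_{12} = 16,  b_{13} = 8,  b_{14} = 24,  b_{15} = 4,  b_{16} = 0,  b_{17} = 4,  b_{18} = 4.
The sequence repeats with period 16.
(1967 - 1) mod 16 = 14, so b_{1967} = b_{15} = 4.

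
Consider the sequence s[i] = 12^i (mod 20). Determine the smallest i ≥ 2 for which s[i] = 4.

2

We have s[1] = 12; s[2] = 4; s[3] = 8; s[4] = 16; s[5] = 12.
Since s[5] = s[1] = 12, the sequence is periodic with period 4.
The value 4 first appears (with i ≥ 2) at s[2].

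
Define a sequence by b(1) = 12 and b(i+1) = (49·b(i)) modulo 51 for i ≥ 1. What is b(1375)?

Listing terms: b(1) = 12; b(2) = 27; b(3) = 48; b(4) = 6; b(5) = 39; b(6) = 24; b(7) = 3; b(8) = 45; b(9) = 12.
Since b(9) = b(1) = 12, the sequence is periodic with period 8.
(1375 - 1) mod 8 = 6, so b(1375) = b(7) = 3.

3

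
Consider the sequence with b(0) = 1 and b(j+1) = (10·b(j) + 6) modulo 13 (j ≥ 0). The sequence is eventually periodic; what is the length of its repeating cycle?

6

Computing terms: b(0) = 1, b(1) = 3, b(2) = 10, b(3) = 2, b(4) = 0, b(5) = 6, b(6) = 1.
Since b(6) = b(0) = 1, the sequence is periodic with period 6.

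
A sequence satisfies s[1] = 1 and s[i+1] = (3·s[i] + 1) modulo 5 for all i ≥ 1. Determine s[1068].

Computing terms: s[1] = 1, s[2] = 4, s[3] = 3, s[4] = 0, s[5] = 1.
Since s[5] = s[1] = 1, the sequence is periodic with period 4.
(1068 - 1) mod 4 = 3, so s[1068] = s[4] = 0.

0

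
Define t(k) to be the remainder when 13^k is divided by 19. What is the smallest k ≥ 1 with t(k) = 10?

7

We have t(0) = 1, t(1) = 13, t(2) = 17, t(3) = 12, t(4) = 4, t(5) = 14, t(6) = 11, t(7) = 10, t(8) = 16, t(9) = 18, t(10) = 6, t(11) = 2, t(12) = 7, t(13) = 15, t(14) = 5, t(15) = 8, t(16) = 9, t(17) = 3, t(18) = 1.
Since t(18) = t(0) = 1, the sequence is periodic with period 18.
The value 10 first appears (with k ≥ 1) at t(7).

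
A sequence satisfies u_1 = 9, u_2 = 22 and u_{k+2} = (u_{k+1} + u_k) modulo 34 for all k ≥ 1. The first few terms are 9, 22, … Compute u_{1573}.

u_1 = 9; u_2 = 22; u_3 = 31; u_4 = 19; u_5 = 16; u_6 = 1; u_7 = 17; u_8 = 18; u_9 = 1; u_{10} = 19; u_{11} = 20; u_{12} = 5; u_{13} = 25; u_{14} = 30; u_{15} = 21; u_{16} = 17; u_{17} = 4; u_{18} = 21; u_{19} = 25; u_{20} = 12; u_{21} = 3; u_{22} = 15; u_{23} = 18; u_{24} = 33; u_{25} = 17; u_{26} = 16; u_{27} = 33; u_{28} = 15; u_{29} = 14; u_{30} = 29; u_{31} = 9; u_{32} = 4; u_{33} = 13; u_{34} = 17; u_{35} = 30; u_{36} = 13; u_{37} = 9; u_{38} = 22.
Since (u_{37}, u_{38}) = (u_1, u_2) = (9, 22) (two consecutive terms determine the rest), the sequence is periodic with period 36.
So u_{1573} = u_{1 + ((1573-1) mod 36)} = u_{25} = 17.

17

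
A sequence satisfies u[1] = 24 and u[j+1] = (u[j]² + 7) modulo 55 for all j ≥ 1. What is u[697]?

Computing terms: u[1] = 24,  u[2] = 33,  u[3] = 51,  u[4] = 23,  u[5] = 41,  u[6] = 38,  u[7] = 21,  u[8] = 8,  u[9] = 16,  u[10] = 43,  u[11] = 41.
Since u[11] = u[5] = 41, the sequence is eventually periodic: after a pre-period of length 4 it cycles with period 6.
For j ≥ 5, u[j] depends only on (j - 5) mod 6. (697 - 5) mod 6 = 2, so u[697] = u[7] = 21.

21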